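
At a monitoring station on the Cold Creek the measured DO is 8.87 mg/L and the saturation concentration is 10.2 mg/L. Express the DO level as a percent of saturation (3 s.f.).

% saturation = C/C_s × 100 = 8.87/10.2 × 100 = 87.0 %.

87.0 % saturation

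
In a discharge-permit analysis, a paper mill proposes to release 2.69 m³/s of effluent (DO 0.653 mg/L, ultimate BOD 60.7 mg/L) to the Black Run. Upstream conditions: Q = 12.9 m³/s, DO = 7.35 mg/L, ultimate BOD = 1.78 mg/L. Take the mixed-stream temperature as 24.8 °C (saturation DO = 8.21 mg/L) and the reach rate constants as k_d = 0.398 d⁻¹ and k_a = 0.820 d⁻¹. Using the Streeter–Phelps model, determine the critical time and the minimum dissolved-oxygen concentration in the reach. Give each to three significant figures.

Mixed DO = (12.9×7.35 + 2.69×0.653)/(12.9+2.69) = 96.57/15.59 = 6.194 mg/L.
Mixed L₀ = (12.9×1.78 + 2.69×60.7)/(15.59) = 186.2/15.59 = 11.95 mg/L.
Initial deficit D₀ = C_s − DO₀ = 8.21 − 6.194 = 2.016 mg/L.
t_c = (1/0.4220) ln[(0.820/0.398)(1 − 2.016×0.4220/(0.398×11.95))] = 2.370 × ln(1.692) = 1.246 d.
D_c = (0.398/0.820) × 11.95 × e^(−0.398×1.246) = 0.4854 × 11.95 × 0.6091 = 3.532 mg/L.
Minimum DO = 8.21 − 3.532 = 4.678 mg/L.

t_c ≈ 1.25 d; minimum DO ≈ 4.68 mg/L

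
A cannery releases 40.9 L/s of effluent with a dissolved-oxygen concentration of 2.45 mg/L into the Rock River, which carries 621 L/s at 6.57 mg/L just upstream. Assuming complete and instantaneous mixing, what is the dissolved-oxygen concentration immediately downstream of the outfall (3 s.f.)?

Flow-weighted mixing: C = (Q_r C_r + Q_w C_w)/(Q_r + Q_w)
= (621×6.57 + 40.9×2.45)/(621 + 40.9) = 4180/661.9 = 6.315 mg/L.

6.32 mg/L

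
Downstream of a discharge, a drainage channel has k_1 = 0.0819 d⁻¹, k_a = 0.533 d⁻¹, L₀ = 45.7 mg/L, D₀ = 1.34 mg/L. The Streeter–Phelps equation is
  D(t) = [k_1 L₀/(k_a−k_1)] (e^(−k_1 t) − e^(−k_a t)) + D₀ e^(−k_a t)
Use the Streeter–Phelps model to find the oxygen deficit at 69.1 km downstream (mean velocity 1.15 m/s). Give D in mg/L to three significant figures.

D ≈ 3.04 mg/L

Travel time t = x/v = 69.1 km / (1.15 m/s) = 69100 m / 1.15 m/s = 60090 s = 0.6955 d.
k_1 L₀/(k_a−k_1) = 0.0819×45.7/(0.533−0.0819) = 3.743/0.4511 = 8.297 mg/L.
e^(−k_1 t) = e^(−0.0819×0.6955) = 0.9446; e^(−k_a t) = e^(−0.533×0.6955) = 0.6903.
D = 8.297 × (0.9446 − 0.6903) + 1.34 × 0.6903 = 2.111 + 0.9250 = 3.035 mg/L.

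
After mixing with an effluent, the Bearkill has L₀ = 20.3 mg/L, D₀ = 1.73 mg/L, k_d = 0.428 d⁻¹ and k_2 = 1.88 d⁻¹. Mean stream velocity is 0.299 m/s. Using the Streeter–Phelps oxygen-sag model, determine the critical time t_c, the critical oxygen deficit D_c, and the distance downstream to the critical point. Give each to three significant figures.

t_c ≈ 0.784 d; D_c ≈ 3.30 mg/L; x_c ≈ 20.3 km

With k_2/k_d = 4.393 and 1 − D₀(k_2−k_d)/(k_d L₀) = 0.7109,
t_c = ln(4.393 × 0.7109) / (1.88 − 0.428) = ln(3.123) / 1.452 = 1.139/1.452 = 0.7842 d.
L(t_c) = L₀ e^(−k_d t_c) = 20.3 × 0.7149 = 14.51 mg/L, and at the critical point k_2 D_c = k_d L, so D_c = (0.428/1.88) × 14.51 = 3.304 mg/L.
x_c = v t_c = 0.299 m/s × 0.7842 d × 86400 s/d = 20260 m ≈ 20.3 km.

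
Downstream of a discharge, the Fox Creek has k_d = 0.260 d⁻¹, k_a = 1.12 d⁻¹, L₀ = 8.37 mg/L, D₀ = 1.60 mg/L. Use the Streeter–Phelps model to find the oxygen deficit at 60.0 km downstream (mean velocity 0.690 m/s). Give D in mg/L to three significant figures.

D ≈ 1.65 mg/L

Travel time t = x/v = 60.0 km / (0.690 m/s) = 60000 m / 0.690 m/s = 86960 s = 1.006 d.
k_d L₀/(k_a−k_d) = 0.260×8.37/(1.12−0.260) = 2.176/0.8600 = 2.530 mg/L.
e^(−k_d t) = e^(−0.260×1.006) = 0.7698; e^(−k_a t) = e^(−1.12×1.006) = 0.3239.
D = 2.530 × (0.7698 − 0.3239) + 1.60 × 0.3239 = 1.128 + 0.5183 = 1.646 mg/L.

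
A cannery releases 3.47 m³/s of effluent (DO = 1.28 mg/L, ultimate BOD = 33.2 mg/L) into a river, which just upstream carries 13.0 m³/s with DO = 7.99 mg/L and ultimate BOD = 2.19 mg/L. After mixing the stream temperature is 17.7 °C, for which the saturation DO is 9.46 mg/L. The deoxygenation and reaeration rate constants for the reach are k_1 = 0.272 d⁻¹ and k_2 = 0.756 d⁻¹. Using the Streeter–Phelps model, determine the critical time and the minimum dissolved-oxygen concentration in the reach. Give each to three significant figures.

t_c ≈ 0.279 d; minimum DO ≈ 6.55 mg/L

Mixed DO = (13.0×7.99 + 3.47×1.28)/(13.0+3.47) = 108.3/16.47 = 6.576 mg/L.
Mixed L₀ = (13.0×2.19 + 3.47×33.2)/(16.47) = 143.7/16.47 = 8.723 mg/L.
Initial deficit D₀ = C_s − DO₀ = 9.46 − 6.576 = 2.884 mg/L.
t_c = (1/0.4840) ln[(0.756/0.272)(1 − 2.884×0.4840/(0.272×8.723))] = 2.066 × ln(1.144) = 0.2789 d.
D_c = (0.272/0.756) × 8.723 × e^(−0.272×0.2789) = 0.3598 × 8.723 × 0.9270 = 2.909 mg/L.
Minimum DO = 9.46 − 2.909 = 6.551 mg/L.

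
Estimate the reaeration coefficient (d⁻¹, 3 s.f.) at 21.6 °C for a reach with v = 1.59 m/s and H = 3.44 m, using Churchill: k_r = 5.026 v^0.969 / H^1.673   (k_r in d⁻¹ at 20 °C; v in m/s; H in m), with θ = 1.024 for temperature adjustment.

k_r(20) = 5.026 × 1.59^0.969 / 3.44^1.673 = 5.026 × 1.567 / 7.901 = 0.9970 d⁻¹.
k_r(21.6) = 0.9970 × 1.024^(21.6−20) = 0.9970 × 1.039 = 1.036 d⁻¹.

k_r ≈ 1.04 d⁻¹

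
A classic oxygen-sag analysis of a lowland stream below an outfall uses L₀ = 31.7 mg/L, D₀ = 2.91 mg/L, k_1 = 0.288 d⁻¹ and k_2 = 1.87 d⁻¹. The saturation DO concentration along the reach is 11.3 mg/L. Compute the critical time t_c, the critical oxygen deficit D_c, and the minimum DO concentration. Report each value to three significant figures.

With k_2/k_1 = 6.493 and 1 − D₀(k_2−k_1)/(k_1 L₀) = 0.4957,
t_c = ln(6.493 × 0.4957) / (1.87 − 0.288) = ln(3.219) / 1.582 = 1.169/1.582 = 0.7390 d.
D_c = (k_1/k_2) L₀ e^(−k_1 t_c) = (0.288/1.87) × 31.7 × e^(−0.288×0.7390) = 0.1540 × 31.7 × 0.8083 = 3.946 mg/L.
Minimum DO = C_s − D_c = 11.3 − 3.946 = 7.354 mg/L.

t_c ≈ 0.739 d; D_c ≈ 3.95 mg/L; min DO ≈ 7.35 mg/L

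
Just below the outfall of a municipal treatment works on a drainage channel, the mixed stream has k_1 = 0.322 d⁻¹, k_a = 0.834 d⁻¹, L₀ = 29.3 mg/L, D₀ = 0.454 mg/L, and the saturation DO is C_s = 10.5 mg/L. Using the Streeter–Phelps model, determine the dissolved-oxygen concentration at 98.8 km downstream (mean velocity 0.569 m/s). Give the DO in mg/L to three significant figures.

DO ≈ 4.22 mg/L

Travel time t = x/v = 98.8 km / (0.569 m/s) = 98800 m / 0.569 m/s = 173600 s = 2.010 d.
k_1 L₀/(k_a−k_1) = 0.322×29.3/(0.834−0.322) = 9.435/0.5120 = 18.43 mg/L.
e^(−k_1 t) = e^(−0.322×2.010) = 0.5235; e^(−k_a t) = e^(−0.834×2.010) = 0.1871.
D = 18.43 × (0.5235 − 0.1871) + 0.454 × 0.1871 = 6.200 + 0.08495 = 6.285 mg/L.
DO = C_s − D = 10.5 − 6.285 = 4.215 mg/L.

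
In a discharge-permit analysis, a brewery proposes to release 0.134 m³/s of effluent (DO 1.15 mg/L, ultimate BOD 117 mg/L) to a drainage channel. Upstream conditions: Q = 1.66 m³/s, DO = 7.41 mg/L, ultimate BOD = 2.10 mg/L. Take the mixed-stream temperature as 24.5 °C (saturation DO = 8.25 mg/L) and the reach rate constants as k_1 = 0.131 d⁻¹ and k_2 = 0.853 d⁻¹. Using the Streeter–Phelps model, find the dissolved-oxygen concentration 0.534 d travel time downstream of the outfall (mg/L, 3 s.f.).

DO ≈ 6.84 mg/L

Mixed DO = (1.66×7.41 + 0.134×1.15)/(1.66+0.134) = 12.45/1.794 = 6.942 mg/L.
Mixed L₀ = (1.66×2.10 + 0.134×117)/(1.794) = 19.16/1.794 = 10.68 mg/L.
Initial deficit D₀ = C_s − DO₀ = 8.25 − 6.942 = 1.308 mg/L.
D(0.534) = [0.131×10.68/(0.853−0.131)](e^(−0.131×0.534) − e^(−0.853×0.534)) + 1.308 e^(−0.853×0.534)
= 1.938 × (0.9324 − 0.6341) + 1.308 × 0.6341 = 1.407 mg/L.
DO = 8.25 − 1.407 = 6.843 mg/L.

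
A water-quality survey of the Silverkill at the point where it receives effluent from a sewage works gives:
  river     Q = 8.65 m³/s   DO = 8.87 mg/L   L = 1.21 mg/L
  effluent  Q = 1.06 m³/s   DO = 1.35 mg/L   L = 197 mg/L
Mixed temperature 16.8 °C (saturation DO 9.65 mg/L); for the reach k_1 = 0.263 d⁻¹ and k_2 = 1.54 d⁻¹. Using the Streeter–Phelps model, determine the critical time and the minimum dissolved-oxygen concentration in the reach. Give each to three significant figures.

Mixed DO = (8.65×8.87 + 1.06×1.35)/(8.65+1.06) = 78.16/9.710 = 8.049 mg/L.
Mixed L₀ = (8.65×1.21 + 1.06×197)/(9.710) = 219.3/9.710 = 22.58 mg/L.
Initial deficit D₀ = C_s − DO₀ = 9.65 − 8.049 = 1.601 mg/L.
t_c = (1/1.277) ln[(1.54/0.263)(1 − 1.601×1.277/(0.263×22.58))] = 0.7831 × ln(3.840) = 1.054 d.
D_c = (0.263/1.54) × 22.58 × e^(−0.263×1.054) = 0.1708 × 22.58 × 0.7580 = 2.923 mg/L.
Minimum DO = 9.65 − 2.923 = 6.727 mg/L.

t_c ≈ 1.05 d; minimum DO ≈ 6.73 mg/L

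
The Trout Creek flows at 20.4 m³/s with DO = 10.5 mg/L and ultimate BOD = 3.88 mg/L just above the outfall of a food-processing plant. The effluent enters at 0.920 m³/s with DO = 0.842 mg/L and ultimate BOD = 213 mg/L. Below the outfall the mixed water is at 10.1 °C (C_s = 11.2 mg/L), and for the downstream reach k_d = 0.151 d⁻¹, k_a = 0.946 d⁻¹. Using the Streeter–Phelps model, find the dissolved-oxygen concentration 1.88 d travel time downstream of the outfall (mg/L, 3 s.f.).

Mixed DO = (20.4×10.5 + 0.920×0.842)/(20.4+0.920) = 215.0/21.32 = 10.08 mg/L.
Mixed L₀ = (20.4×3.88 + 0.920×213)/(21.32) = 275.1/21.32 = 12.90 mg/L.
Initial deficit D₀ = C_s − DO₀ = 11.2 − 10.08 = 1.117 mg/L.
D(1.88) = [0.151×12.90/(0.946−0.151)](e^(−0.151×1.88) − e^(−0.946×1.88)) + 1.117 e^(−0.946×1.88)
= 2.451 × (0.7529 − 0.1689) + 1.117 × 0.1689 = 1.620 mg/L.
DO = 11.2 − 1.620 = 9.580 mg/L.

DO ≈ 9.58 mg/L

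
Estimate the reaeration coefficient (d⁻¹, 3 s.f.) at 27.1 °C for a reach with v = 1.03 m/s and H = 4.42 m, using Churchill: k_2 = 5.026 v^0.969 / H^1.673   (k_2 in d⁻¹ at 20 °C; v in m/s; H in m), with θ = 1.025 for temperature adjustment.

k_2(20) = 5.026 × 1.03^0.969 / 4.42^1.673 = 5.026 × 1.029 / 12.02 = 0.4304 d⁻¹.
k_2(27.1) = 0.4304 × 1.025^(27.1−20) = 0.4304 × 1.192 = 0.5129 d⁻¹.

k_2 ≈ 0.513 d⁻¹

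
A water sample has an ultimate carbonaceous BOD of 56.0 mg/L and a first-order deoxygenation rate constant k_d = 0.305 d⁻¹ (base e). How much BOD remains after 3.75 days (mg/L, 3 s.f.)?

L_t = L₀ e^(−k_d t) = 56.0 × e^(−0.305×3.75) = 56.0 × 0.3186 = 17.84 mg/L.

L ≈ 17.8 mg/L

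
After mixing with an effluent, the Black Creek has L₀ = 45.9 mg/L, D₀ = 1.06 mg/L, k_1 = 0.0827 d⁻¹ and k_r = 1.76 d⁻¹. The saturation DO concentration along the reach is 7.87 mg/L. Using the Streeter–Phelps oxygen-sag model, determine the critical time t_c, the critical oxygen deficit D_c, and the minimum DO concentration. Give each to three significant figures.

With k_r/k_1 = 21.28 and 1 − D₀(k_r−k_1)/(k_1 L₀) = 0.5316,
t_c = ln(21.28 × 0.5316) / (1.76 − 0.0827) = ln(11.31) / 1.677 = 2.426/1.677 = 1.446 d.
L(t_c) = L₀ e^(−k_1 t_c) = 45.9 × 0.8873 = 40.73 mg/L, and at the critical point k_r D_c = k_1 L, so D_c = (0.0827/1.76) × 40.73 = 1.914 mg/L.
Minimum DO = C_s − D_c = 7.87 − 1.914 = 5.956 mg/L.

t_c ≈ 1.45 d; D_c ≈ 1.91 mg/L; min DO ≈ 5.96 mg/L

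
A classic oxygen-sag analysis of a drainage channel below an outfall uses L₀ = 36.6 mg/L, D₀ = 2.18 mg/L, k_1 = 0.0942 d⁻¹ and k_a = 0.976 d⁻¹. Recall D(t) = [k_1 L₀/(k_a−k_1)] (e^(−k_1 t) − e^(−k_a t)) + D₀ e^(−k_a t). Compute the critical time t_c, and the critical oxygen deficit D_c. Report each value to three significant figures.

t_c ≈ 1.73 d; D_c ≈ 3.00 mg/L

At the critical point dD/dt = 0, so k_1 L₀ e^(−k_1 t) = k_a D. Substituting D(t) from the Streeter–Phelps equation and solving for t gives
t_c = ln[(k_a/k_1)(1 − D₀(k_a−k_1)/(k_1 L₀))] / (k_a−k_1).
Here k_a−k_1 = 0.8818 d⁻¹ and 1 − D₀(k_a−k_1)/(k_1 L₀) = 1 − 2.18×0.8818/(0.0942×36.6) = 0.4424, so
t_c = ln(10.36 × 0.4424) / 0.8818 = 1.523 / 0.8818 = 1.727 d.
L(t_c) = L₀ e^(−k_1 t_c) = 36.6 × 0.8499 = 31.11 mg/L, and at the critical point k_a D_c = k_1 L, so D_c = (0.0942/0.976) × 31.11 = 3.002 mg/L.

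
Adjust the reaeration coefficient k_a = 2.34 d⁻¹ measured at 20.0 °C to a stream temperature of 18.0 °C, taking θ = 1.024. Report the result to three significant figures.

k_a(T₂) = k_a(T₁) · θ^(T₂−T₁) = 2.34 × 1.024^(18.0−20.0)
= 2.34 × 1.024^-2.00 = 2.34 × 0.9537 = 2.232 d⁻¹.

k_a ≈ 2.23 d⁻¹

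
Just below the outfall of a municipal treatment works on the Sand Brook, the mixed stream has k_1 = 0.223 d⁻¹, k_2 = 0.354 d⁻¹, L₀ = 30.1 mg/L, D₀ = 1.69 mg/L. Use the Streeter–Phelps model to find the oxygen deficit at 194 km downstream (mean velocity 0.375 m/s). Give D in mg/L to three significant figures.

D ≈ 7.53 mg/L

Travel time t = x/v = 194 km / (0.375 m/s) = 194000 m / 0.375 m/s = 517300 s = 5.988 d.
k_1 L₀/(k_2−k_1) = 0.223×30.1/(0.354−0.223) = 6.712/0.1310 = 51.24 mg/L.
e^(−k_1 t) = e^(−0.223×5.988) = 0.2631; e^(−k_2 t) = e^(−0.354×5.988) = 0.1201.
D = 51.24 × (0.2631 − 0.1201) + 1.69 × 0.1201 = 7.328 + 0.2029 = 7.531 mg/L.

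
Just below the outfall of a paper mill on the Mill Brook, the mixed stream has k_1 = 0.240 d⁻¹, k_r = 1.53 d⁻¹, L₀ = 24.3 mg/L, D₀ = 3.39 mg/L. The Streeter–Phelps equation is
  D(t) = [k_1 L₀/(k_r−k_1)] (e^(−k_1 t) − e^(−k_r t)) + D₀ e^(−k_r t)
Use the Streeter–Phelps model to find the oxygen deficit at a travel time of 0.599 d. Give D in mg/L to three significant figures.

k_1 L₀/(k_r−k_1) = 0.240×24.3/(1.53−0.240) = 5.832/1.290 = 4.521 mg/L.
e^(−k_1 t) = e^(−0.240×0.5990) = 0.8661; e^(−k_r t) = e^(−1.53×0.5990) = 0.3999.
D = 4.521 × (0.8661 − 0.3999) + 3.39 × 0.3999 = 2.108 + 1.356 = 3.463 mg/L.

D ≈ 3.46 mg/L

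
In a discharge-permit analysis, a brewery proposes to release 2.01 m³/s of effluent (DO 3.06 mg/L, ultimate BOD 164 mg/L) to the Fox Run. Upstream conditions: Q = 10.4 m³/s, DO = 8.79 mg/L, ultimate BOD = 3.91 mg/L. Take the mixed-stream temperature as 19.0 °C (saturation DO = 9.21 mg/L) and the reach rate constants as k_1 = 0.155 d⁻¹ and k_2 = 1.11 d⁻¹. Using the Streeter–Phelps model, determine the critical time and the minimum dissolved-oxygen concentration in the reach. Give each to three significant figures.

Mixed DO = (10.4×8.79 + 2.01×3.06)/(10.4+2.01) = 97.57/12.41 = 7.862 mg/L.
Mixed L₀ = (10.4×3.91 + 2.01×164)/(12.41) = 370.3/12.41 = 29.84 mg/L.
Initial deficit D₀ = C_s − DO₀ = 9.21 − 7.862 = 1.348 mg/L.
t_c = (1/0.9550) ln[(1.11/0.155)(1 − 1.348×0.9550/(0.155×29.84))] = 1.047 × ln(5.168) = 1.720 d.
D_c = (0.155/1.11) × 29.84 × e^(−0.155×1.720) = 0.1396 × 29.84 × 0.7660 = 3.192 mg/L.
Minimum DO = 9.21 − 3.192 = 6.018 mg/L.

t_c ≈ 1.72 d; minimum DO ≈ 6.02 mg/L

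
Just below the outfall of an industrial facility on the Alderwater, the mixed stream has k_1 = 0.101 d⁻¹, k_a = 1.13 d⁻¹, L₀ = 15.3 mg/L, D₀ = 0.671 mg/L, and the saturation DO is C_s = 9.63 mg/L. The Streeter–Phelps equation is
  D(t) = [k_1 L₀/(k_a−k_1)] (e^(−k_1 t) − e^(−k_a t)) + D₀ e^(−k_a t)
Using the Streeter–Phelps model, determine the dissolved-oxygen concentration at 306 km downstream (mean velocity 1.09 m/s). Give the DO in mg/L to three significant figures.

Travel time t = x/v = 306 km / (1.09 m/s) = 306000 m / 1.09 m/s = 280700 s = 3.249 d.
k_1 L₀/(k_a−k_1) = 0.101×15.3/(1.13−0.101) = 1.545/1.029 = 1.502 mg/L.
e^(−k_1 t) = e^(−0.101×3.249) = 0.7202; e^(−k_a t) = e^(−1.13×3.249) = 0.02543.
D = 1.502 × (0.7202 − 0.02543) + 0.671 × 0.02543 = 1.043 + 0.01707 = 1.060 mg/L.
DO = C_s − D = 9.63 − 1.060 = 8.570 mg/L.

DO ≈ 8.57 mg/L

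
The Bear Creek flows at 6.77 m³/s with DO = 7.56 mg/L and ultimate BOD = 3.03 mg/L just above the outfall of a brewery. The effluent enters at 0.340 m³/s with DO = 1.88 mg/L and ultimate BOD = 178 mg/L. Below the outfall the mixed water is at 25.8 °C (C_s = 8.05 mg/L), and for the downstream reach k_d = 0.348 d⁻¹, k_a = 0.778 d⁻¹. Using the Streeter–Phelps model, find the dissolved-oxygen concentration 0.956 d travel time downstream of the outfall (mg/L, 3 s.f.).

Mixed DO = (6.77×7.56 + 0.340×1.88)/(6.77+0.340) = 51.82/7.110 = 7.288 mg/L.
Mixed L₀ = (6.77×3.03 + 0.340×178)/(7.110) = 81.03/7.110 = 11.40 mg/L.
Initial deficit D₀ = C_s − DO₀ = 8.05 − 7.288 = 0.7616 mg/L.
D(0.956) = [0.348×11.40/(0.778−0.348)](e^(−0.348×0.956) − e^(−0.778×0.956)) + 0.7616 e^(−0.778×0.956)
= 9.224 × (0.7170 − 0.4753) + 0.7616 × 0.4753 = 2.591 mg/L.
DO = 8.05 − 2.591 = 5.459 mg/L.

DO ≈ 5.46 mg/L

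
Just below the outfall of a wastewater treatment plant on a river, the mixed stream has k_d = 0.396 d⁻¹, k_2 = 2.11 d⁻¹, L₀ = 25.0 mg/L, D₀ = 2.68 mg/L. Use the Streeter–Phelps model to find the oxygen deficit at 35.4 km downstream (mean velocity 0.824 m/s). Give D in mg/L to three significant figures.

Travel time t = x/v = 35.4 km / (0.824 m/s) = 35400 m / 0.824 m/s = 42960 s = 0.4972 d.
k_d L₀/(k_2−k_d) = 0.396×25.0/(2.11−0.396) = 9.900/1.714 = 5.776 mg/L.
e^(−k_d t) = e^(−0.396×0.4972) = 0.8213; e^(−k_2 t) = e^(−2.11×0.4972) = 0.3502.
D = 5.776 × (0.8213 − 0.3502) + 2.68 × 0.3502 = 2.721 + 0.9386 = 3.659 mg/L.

D ≈ 3.66 mg/L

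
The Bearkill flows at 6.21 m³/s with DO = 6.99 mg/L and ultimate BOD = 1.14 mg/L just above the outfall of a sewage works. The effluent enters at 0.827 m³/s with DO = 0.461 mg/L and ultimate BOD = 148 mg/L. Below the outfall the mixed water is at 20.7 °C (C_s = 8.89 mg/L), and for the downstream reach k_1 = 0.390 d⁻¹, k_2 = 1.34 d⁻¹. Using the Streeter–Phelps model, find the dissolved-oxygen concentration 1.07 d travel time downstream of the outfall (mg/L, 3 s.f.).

Mixed DO = (6.21×6.99 + 0.827×0.461)/(6.21+0.827) = 43.79/7.037 = 6.223 mg/L.
Mixed L₀ = (6.21×1.14 + 0.827×148)/(7.037) = 129.5/7.037 = 18.40 mg/L.
Initial deficit D₀ = C_s − DO₀ = 8.89 − 6.223 = 2.667 mg/L.
D(1.07) = [0.390×18.40/(1.34−0.390)](e^(−0.390×1.07) − e^(−1.34×1.07)) + 2.667 e^(−1.34×1.07)
= 7.553 × (0.6588 − 0.2384) + 2.667 × 0.2384 = 3.811 mg/L.
DO = 8.89 − 3.811 = 5.079 mg/L.

DO ≈ 5.08 mg/L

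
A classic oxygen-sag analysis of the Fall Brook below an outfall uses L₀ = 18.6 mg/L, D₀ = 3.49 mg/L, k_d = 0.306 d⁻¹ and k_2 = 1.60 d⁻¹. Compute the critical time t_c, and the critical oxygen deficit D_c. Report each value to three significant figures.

t_c ≈ 0.0594 d; D_c ≈ 3.49 mg/L

With k_2/k_d = 5.229 and 1 − D₀(k_2−k_d)/(k_d L₀) = 0.2065,
t_c = ln(5.229 × 0.2065) / (1.60 − 0.306) = ln(1.080) / 1.294 = 0.07691/1.294 = 0.05944 d.
L(t_c) = L₀ e^(−k_d t_c) = 18.6 × 0.9820 = 18.26 mg/L, and at the critical point k_2 D_c = k_d L, so D_c = (0.306/1.60) × 18.26 = 3.493 mg/L.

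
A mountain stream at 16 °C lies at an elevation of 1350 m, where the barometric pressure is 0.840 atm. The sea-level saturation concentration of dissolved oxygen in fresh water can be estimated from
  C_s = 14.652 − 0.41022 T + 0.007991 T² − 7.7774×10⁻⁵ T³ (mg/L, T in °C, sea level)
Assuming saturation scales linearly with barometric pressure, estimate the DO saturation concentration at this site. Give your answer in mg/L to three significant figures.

C_s ≈ 8.25 mg/L

At sea level: C_s = 14.652 − 0.41022×16 + 0.007991×16² − 7.7774×10⁻⁵×16³ = 9.816 mg/L.
Pressure correction: C_s' = 9.816 × 0.840 = 8.245 mg/L.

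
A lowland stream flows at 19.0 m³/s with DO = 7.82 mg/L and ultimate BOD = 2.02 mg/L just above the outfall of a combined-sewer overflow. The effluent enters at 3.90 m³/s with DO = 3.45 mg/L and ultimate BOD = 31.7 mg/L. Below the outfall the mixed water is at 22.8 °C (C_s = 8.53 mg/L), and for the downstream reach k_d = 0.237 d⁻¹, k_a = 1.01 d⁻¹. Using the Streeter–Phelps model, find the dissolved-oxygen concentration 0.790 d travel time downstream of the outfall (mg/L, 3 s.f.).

DO ≈ 7.05 mg/L

Mixed DO = (19.0×7.82 + 3.90×3.45)/(19.0+3.90) = 162.0/22.90 = 7.076 mg/L.
Mixed L₀ = (19.0×2.02 + 3.90×31.7)/(22.90) = 162.0/22.90 = 7.075 mg/L.
Initial deficit D₀ = C_s − DO₀ = 8.53 − 7.076 = 1.454 mg/L.
D(0.790) = [0.237×7.075/(1.01−0.237)](e^(−0.237×0.790) − e^(−1.01×0.790)) + 1.454 e^(−1.01×0.790)
= 2.169 × (0.8293 − 0.4503) + 1.454 × 0.4503 = 1.477 mg/L.
DO = 8.53 − 1.477 = 7.053 mg/L.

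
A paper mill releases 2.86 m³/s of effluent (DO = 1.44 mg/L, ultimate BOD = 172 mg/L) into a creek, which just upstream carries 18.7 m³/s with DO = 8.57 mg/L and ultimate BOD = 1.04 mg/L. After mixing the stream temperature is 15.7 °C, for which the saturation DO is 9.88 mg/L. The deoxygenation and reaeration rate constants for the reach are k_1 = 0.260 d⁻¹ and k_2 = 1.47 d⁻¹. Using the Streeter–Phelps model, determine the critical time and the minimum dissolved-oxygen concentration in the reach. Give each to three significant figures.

Mixed DO = (18.7×8.57 + 2.86×1.44)/(18.7+2.86) = 164.4/21.56 = 7.624 mg/L.
Mixed L₀ = (18.7×1.04 + 2.86×172)/(21.56) = 511.4/21.56 = 23.72 mg/L.
Initial deficit D₀ = C_s − DO₀ = 9.88 − 7.624 = 2.256 mg/L.
t_c = (1/1.210) ln[(1.47/0.260)(1 − 2.256×1.210/(0.260×23.72))] = 0.8264 × ln(3.151) = 0.9486 d.
D_c = (0.260/1.47) × 23.72 × e^(−0.260×0.9486) = 0.1769 × 23.72 × 0.7814 = 3.278 mg/L.
Minimum DO = 9.88 − 3.278 = 6.602 mg/L.

t_c ≈ 0.949 d; minimum DO ≈ 6.60 mg/L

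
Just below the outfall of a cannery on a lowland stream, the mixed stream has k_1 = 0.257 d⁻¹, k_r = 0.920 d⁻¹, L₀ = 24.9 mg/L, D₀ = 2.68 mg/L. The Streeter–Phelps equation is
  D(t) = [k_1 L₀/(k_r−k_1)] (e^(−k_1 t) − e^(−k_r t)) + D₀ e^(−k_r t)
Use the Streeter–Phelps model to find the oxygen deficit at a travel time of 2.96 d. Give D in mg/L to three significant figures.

k_1 L₀/(k_r−k_1) = 0.257×24.9/(0.920−0.257) = 6.399/0.6630 = 9.652 mg/L.
e^(−k_1 t) = e^(−0.257×2.960) = 0.4673; e^(−k_r t) = e^(−0.920×2.960) = 0.06566.
D = 9.652 × (0.4673 − 0.06566) + 2.68 × 0.06566 = 3.877 + 0.1760 = 4.053 mg/L.

D ≈ 4.05 mg/L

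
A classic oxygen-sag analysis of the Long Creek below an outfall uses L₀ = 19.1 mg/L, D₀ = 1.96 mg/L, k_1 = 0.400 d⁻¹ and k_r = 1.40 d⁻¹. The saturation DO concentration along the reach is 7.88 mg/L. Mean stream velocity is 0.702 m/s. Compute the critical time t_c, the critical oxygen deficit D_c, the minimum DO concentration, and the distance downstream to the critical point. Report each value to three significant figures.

t_c ≈ 0.956 d; D_c ≈ 3.72 mg/L; min DO ≈ 4.16 mg/L; x_c ≈ 58.0 km

t_c = [1/(k_r−k_1)] ln[(k_r/k_1)(1 − D₀(k_r−k_1)/(k_1 L₀))]
= [1/(1.40−0.400)] ln[(1.40/0.400)(1 − 1.96×1.000/(0.400×19.1))]
= (1/1.000) ln[3.500 × 0.7435] = 1.000 × ln(2.602) = 1.000 × 0.9563 = 0.9563 d.
L(t_c) = L₀ e^(−k_1 t_c) = 19.1 × 0.6821 = 13.03 mg/L, and at the critical point k_r D_c = k_1 L, so D_c = (0.400/1.40) × 13.03 = 3.723 mg/L.
Minimum DO = C_s − D_c = 7.88 − 3.723 = 4.157 mg/L.
x_c = v t_c = 0.702 m/s × 0.9563 d × 86400 s/d = 58000 m ≈ 58.0 km.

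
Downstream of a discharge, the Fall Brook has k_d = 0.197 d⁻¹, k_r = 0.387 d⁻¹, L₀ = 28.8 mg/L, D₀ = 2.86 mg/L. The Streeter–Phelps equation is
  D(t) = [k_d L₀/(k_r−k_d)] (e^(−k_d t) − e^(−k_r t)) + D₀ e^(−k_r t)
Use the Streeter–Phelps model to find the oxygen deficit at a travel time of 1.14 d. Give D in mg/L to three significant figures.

D ≈ 6.49 mg/L

k_d L₀/(k_r−k_d) = 0.197×28.8/(0.387−0.197) = 5.674/0.1900 = 29.86 mg/L.
e^(−k_d t) = e^(−0.197×1.140) = 0.7989; e^(−k_r t) = e^(−0.387×1.140) = 0.6433.
D = 29.86 × (0.7989 − 0.6433) + 2.86 × 0.6433 = 4.646 + 1.840 = 6.485 mg/L.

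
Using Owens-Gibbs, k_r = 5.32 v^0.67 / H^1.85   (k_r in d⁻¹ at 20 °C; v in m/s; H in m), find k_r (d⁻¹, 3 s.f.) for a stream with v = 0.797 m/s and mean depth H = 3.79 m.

k_r = 5.32 × 0.797^0.67 / 3.79^1.85 = 5.32 × 0.8590 / 11.76 = 0.3885 d⁻¹.

k_r ≈ 0.389 d⁻¹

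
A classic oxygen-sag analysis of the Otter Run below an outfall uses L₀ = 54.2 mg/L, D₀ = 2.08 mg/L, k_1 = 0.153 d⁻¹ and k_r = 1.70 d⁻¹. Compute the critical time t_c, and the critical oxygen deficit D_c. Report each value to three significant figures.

With k_r/k_1 = 11.11 and 1 − D₀(k_r−k_1)/(k_1 L₀) = 0.6120,
t_c = ln(11.11 × 0.6120) / (1.70 − 0.153) = ln(6.800) / 1.547 = 1.917/1.547 = 1.239 d.
D_c = (k_1/k_r) L₀ e^(−k_1 t_c) = (0.153/1.70) × 54.2 × e^(−0.153×1.239) = 0.09000 × 54.2 × 0.8273 = 4.036 mg/L.

t_c ≈ 1.24 d; D_c ≈ 4.04 mg/L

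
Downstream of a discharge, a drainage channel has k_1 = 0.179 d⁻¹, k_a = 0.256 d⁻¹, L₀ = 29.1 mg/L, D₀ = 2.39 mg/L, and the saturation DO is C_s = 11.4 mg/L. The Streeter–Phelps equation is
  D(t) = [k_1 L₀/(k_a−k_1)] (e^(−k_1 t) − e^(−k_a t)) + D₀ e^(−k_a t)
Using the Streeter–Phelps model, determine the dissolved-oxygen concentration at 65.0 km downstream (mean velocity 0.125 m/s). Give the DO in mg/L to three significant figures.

Travel time t = x/v = 65.0 km / (0.125 m/s) = 65000 m / 0.125 m/s = 520000 s = 6.019 d.
k_1 L₀/(k_a−k_1) = 0.179×29.1/(0.256−0.179) = 5.209/0.07700 = 67.65 mg/L.
e^(−k_1 t) = e^(−0.179×6.019) = 0.3405; e^(−k_a t) = e^(−0.256×6.019) = 0.2142.
D = 67.65 × (0.3405 − 0.2142) + 2.39 × 0.2142 = 8.543 + 0.5120 = 9.055 mg/L.
DO = C_s − D = 11.4 − 9.055 = 2.345 mg/L.

DO ≈ 2.34 mg/L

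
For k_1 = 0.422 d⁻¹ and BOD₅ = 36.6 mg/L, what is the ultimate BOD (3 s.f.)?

BOD₅ = L₀(1 − e^(−5k_1)) ⇒ L₀ = BOD₅ / (1 − e^(−5×0.422))
= 36.6 / (1 − 0.1212) = 36.6 / 0.8788 = 41.65 mg/L.

L₀ ≈ 41.6 mg/L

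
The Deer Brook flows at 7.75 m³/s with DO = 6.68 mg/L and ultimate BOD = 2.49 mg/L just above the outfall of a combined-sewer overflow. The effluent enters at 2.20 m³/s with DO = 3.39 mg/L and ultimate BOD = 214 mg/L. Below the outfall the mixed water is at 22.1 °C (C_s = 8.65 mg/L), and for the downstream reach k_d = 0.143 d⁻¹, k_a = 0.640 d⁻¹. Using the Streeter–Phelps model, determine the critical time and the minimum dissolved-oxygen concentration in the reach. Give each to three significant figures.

t_c ≈ 2.59 d; minimum DO ≈ 1.05 mg/L

Mixed DO = (7.75×6.68 + 2.20×3.39)/(7.75+2.20) = 59.23/9.950 = 5.953 mg/L.
Mixed L₀ = (7.75×2.49 + 2.20×214)/(9.950) = 490.1/9.950 = 49.26 mg/L.
Initial deficit D₀ = C_s − DO₀ = 8.65 − 5.953 = 2.697 mg/L.
t_c = (1/0.4970) ln[(0.640/0.143)(1 − 2.697×0.4970/(0.143×49.26))] = 2.012 × ln(3.624) = 2.591 d.
D_c = (0.143/0.640) × 49.26 × e^(−0.143×2.591) = 0.2234 × 49.26 × 0.6904 = 7.599 mg/L.
Minimum DO = 8.65 − 7.599 = 1.051 mg/L.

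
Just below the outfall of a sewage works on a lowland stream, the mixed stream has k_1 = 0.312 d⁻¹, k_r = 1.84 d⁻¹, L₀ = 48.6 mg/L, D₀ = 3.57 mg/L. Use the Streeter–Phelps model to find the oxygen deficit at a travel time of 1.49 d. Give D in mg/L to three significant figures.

D ≈ 5.82 mg/L

k_1 L₀/(k_r−k_1) = 0.312×48.6/(1.84−0.312) = 15.16/1.528 = 9.924 mg/L.
e^(−k_1 t) = e^(−0.312×1.490) = 0.6282; e^(−k_r t) = e^(−1.84×1.490) = 0.06447.
D = 9.924 × (0.6282 − 0.06447) + 3.57 × 0.06447 = 5.594 + 0.2301 = 5.824 mg/L.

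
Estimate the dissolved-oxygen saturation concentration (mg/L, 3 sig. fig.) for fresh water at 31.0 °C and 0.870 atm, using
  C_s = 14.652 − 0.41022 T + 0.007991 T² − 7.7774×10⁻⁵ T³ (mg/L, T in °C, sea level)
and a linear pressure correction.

C_s ≈ 6.35 mg/L

At sea level: C_s = 14.652 − 0.41022×31.0 + 0.007991×31.0² − 7.7774×10⁻⁵×31.0³ = 7.298 mg/L.
Pressure correction: C_s' = 7.298 × 0.870 = 6.349 mg/L.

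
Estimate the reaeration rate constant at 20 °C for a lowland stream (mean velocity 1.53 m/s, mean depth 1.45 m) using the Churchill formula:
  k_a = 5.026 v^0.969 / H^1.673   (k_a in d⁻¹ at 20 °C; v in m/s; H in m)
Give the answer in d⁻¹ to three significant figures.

k_a = 5.026 × 1.53^0.969 / 1.45^1.673 = 5.026 × 1.510 / 1.862 = 4.076 d⁻¹.

k_a ≈ 4.08 d⁻¹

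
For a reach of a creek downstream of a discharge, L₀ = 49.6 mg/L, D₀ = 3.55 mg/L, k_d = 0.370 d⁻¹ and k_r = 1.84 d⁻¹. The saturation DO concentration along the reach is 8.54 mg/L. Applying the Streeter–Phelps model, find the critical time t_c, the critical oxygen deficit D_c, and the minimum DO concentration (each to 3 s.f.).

t_c ≈ 0.864 d; D_c ≈ 7.25 mg/L; min DO ≈ 1.29 mg/L

At the critical point dD/dt = 0, so k_d L₀ e^(−k_d t) = k_r D. Substituting D(t) from the Streeter–Phelps equation and solving for t gives
t_c = ln[(k_r/k_d)(1 − D₀(k_r−k_d)/(k_d L₀))] / (k_r−k_d).
Here k_r−k_d = 1.470 d⁻¹ and 1 − D₀(k_r−k_d)/(k_d L₀) = 1 − 3.55×1.470/(0.370×49.6) = 0.7156, so
t_c = ln(4.973 × 0.7156) / 1.470 = 1.269 / 1.470 = 0.8636 d.
D_c = (k_d/k_r) L₀ e^(−k_d t_c) = (0.370/1.84) × 49.6 × e^(−0.370×0.8636) = 0.2011 × 49.6 × 0.7265 = 7.246 mg/L.
Minimum DO = C_s − D_c = 8.54 − 7.246 = 1.294 mg/L.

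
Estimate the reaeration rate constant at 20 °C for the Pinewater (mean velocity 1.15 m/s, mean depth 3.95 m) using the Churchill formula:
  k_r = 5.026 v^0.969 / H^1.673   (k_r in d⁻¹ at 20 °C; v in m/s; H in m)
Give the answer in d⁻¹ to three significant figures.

k_r = 5.026 × 1.15^0.969 / 3.95^1.673 = 5.026 × 1.145 / 9.957 = 0.5780 d⁻¹.

k_r ≈ 0.578 d⁻¹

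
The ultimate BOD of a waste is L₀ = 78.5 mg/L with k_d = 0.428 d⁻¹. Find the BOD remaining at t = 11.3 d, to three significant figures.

L_t = L₀ e^(−k_d t) = 78.5 × e^(−0.428×11.3) = 78.5 × 0.007936 = 0.6229 mg/L.

L ≈ 0.623 mg/L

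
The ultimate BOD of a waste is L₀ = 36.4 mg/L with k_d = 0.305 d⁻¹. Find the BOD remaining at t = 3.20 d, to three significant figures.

L_t = L₀ e^(−k_d t) = 36.4 × e^(−0.305×3.20) = 36.4 × 0.3768 = 13.72 mg/L.

L ≈ 13.7 mg/L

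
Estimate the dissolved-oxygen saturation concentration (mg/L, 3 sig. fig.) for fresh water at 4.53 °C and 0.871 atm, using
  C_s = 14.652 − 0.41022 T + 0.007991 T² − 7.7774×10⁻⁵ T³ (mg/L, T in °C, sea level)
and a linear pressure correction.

C_s ≈ 11.3 mg/L

At sea level: C_s = 14.652 − 0.41022×4.53 + 0.007991×4.53² − 7.7774×10⁻⁵×4.53³ = 12.95 mg/L.
Pressure correction: C_s' = 12.95 × 0.871 = 11.28 mg/L.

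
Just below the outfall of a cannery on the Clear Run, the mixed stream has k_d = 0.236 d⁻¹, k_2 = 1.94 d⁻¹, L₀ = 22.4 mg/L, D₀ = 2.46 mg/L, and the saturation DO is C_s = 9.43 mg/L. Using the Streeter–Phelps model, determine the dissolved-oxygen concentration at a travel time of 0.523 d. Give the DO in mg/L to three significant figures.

DO ≈ 6.92 mg/L

k_d L₀/(k_2−k_d) = 0.236×22.4/(1.94−0.236) = 5.286/1.704 = 3.102 mg/L.
e^(−k_d t) = e^(−0.236×0.5230) = 0.8839; e^(−k_2 t) = e^(−1.94×0.5230) = 0.3625.
D = 3.102 × (0.8839 − 0.3625) + 2.46 × 0.3625 = 1.617 + 0.8918 = 2.509 mg/L.
DO = C_s − D = 9.43 − 2.509 = 6.921 mg/L.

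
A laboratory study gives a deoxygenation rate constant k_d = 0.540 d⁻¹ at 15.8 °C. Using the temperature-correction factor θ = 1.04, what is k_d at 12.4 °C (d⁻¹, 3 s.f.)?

k_d(T₂) = k_d(T₁) · θ^(T₂−T₁) = 0.540 × 1.04^(12.4−15.8)
= 0.540 × 1.04^-3.40 = 0.540 × 0.8752 = 0.4726 d⁻¹.

k_d ≈ 0.473 d⁻¹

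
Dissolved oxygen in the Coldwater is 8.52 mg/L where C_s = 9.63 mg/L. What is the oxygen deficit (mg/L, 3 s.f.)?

D ≈ 1.11 mg/L

D = C_s − C = 9.63 − 8.52 = 1.11 mg/L.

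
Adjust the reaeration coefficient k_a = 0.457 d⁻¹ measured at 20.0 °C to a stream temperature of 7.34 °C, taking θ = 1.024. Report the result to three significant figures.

k_a ≈ 0.338 d⁻¹

k_a(T₂) = k_a(T₁) · θ^(T₂−T₁) = 0.457 × 1.024^(7.34−20.0)
= 0.457 × 1.024^-12.7 = 0.457 × 0.7406 = 0.3385 d⁻¹.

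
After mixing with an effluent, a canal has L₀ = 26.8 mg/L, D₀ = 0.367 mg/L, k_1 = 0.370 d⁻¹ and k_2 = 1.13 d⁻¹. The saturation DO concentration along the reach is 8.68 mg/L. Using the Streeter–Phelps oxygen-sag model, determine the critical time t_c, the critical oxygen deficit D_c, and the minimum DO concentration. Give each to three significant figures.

t_c = [1/(k_2−k_1)] ln[(k_2/k_1)(1 − D₀(k_2−k_1)/(k_1 L₀))]
= [1/(1.13−0.370)] ln[(1.13/0.370)(1 − 0.367×0.7600/(0.370×26.8))]
= (1/0.7600) ln[3.054 × 0.9719] = 1.316 × ln(2.968) = 1.316 × 1.088 = 1.431 d.
D_c = (k_1/k_2) L₀ e^(−k_1 t_c) = (0.370/1.13) × 26.8 × e^(−0.370×1.431) = 0.3274 × 26.8 × 0.5888 = 5.167 mg/L.
Minimum DO = C_s − D_c = 8.68 − 5.167 = 3.513 mg/L.

t_c ≈ 1.43 d; D_c ≈ 5.17 mg/L; min DO ≈ 3.51 mg/L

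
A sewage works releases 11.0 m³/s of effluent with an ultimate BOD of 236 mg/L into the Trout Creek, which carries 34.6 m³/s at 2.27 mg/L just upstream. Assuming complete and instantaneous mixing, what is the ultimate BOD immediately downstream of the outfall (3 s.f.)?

58.7 mg/L

Flow-weighted mixing: C = (Q_r C_r + Q_w C_w)/(Q_r + Q_w)
= (34.6×2.27 + 11.0×236)/(34.6 + 11.0) = 2675/45.60 = 58.65 mg/L.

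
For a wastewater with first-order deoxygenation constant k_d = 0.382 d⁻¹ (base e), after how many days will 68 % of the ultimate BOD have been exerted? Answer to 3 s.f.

t ≈ 2.98 d

y/L₀ = 1 − e^(−k_d t) = 0.68 ⇒ e^(−k_d t) = 0.320
t = −ln(0.320) / 0.382 = 1.139 / 0.382 = 2.983 d.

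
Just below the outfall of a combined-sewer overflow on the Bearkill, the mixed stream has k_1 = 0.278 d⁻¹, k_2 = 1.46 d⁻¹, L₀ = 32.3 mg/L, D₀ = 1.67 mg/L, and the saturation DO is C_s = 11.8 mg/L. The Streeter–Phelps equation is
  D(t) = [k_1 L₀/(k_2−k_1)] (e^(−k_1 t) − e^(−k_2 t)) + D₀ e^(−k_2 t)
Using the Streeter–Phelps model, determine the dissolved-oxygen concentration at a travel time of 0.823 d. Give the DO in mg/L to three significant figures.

k_1 L₀/(k_2−k_1) = 0.278×32.3/(1.46−0.278) = 8.979/1.182 = 7.597 mg/L.
e^(−k_1 t) = e^(−0.278×0.8230) = 0.7955; e^(−k_2 t) = e^(−1.46×0.8230) = 0.3007.
D = 7.597 × (0.7955 − 0.3007) + 1.67 × 0.3007 = 3.759 + 0.5022 = 4.261 mg/L.
DO = C_s − D = 11.8 − 4.261 = 7.539 mg/L.

DO ≈ 7.54 mg/L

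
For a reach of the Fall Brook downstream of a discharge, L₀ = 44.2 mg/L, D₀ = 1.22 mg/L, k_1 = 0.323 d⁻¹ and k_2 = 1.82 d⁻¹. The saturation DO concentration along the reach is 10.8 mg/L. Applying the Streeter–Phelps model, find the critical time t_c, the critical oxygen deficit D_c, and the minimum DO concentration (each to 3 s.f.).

t_c ≈ 1.06 d; D_c ≈ 5.56 mg/L; min DO ≈ 5.24 mg/L

At the critical point dD/dt = 0, so k_1 L₀ e^(−k_1 t) = k_2 D. Substituting D(t) from the Streeter–Phelps equation and solving for t gives
t_c = ln[(k_2/k_1)(1 − D₀(k_2−k_1)/(k_1 L₀))] / (k_2−k_1).
Here k_2−k_1 = 1.497 d⁻¹ and 1 − D₀(k_2−k_1)/(k_1 L₀) = 1 − 1.22×1.497/(0.323×44.2) = 0.8721, so
t_c = ln(5.635 × 0.8721) / 1.497 = 1.592 / 1.497 = 1.063 d.
L(t_c) = L₀ e^(−k_1 t_c) = 44.2 × 0.7093 = 31.35 mg/L, and at the critical point k_2 D_c = k_1 L, so D_c = (0.323/1.82) × 31.35 = 5.564 mg/L.
Minimum DO = C_s − D_c = 10.8 − 5.564 = 5.236 mg/L.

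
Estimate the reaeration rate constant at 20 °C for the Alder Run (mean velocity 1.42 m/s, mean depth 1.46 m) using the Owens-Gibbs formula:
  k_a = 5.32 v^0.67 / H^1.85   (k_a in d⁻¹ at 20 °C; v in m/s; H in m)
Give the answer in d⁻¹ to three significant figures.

k_a = 5.32 × 1.42^0.67 / 1.46^1.85 = 5.32 × 1.265 / 2.014 = 3.341 d⁻¹.

k_a ≈ 3.34 d⁻¹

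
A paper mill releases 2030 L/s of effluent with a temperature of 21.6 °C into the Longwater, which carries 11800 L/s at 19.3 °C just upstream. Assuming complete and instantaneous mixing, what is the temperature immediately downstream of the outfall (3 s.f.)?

19.6 °C

Flow-weighted mixing: C = (Q_r C_r + Q_w C_w)/(Q_r + Q_w)
= (11800×19.3 + 2030×21.6)/(11800 + 2030) = 271600/13830 = 19.64 °C.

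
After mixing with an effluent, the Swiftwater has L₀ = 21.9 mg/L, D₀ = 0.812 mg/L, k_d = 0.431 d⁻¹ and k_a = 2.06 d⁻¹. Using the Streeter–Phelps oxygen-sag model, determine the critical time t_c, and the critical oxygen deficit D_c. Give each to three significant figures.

t_c ≈ 0.868 d; D_c ≈ 3.15 mg/L

At the critical point dD/dt = 0, so k_d L₀ e^(−k_d t) = k_a D. Substituting D(t) from the Streeter–Phelps equation and solving for t gives
t_c = ln[(k_a/k_d)(1 − D₀(k_a−k_d)/(k_d L₀))] / (k_a−k_d).
Here k_a−k_d = 1.629 d⁻¹ and 1 − D₀(k_a−k_d)/(k_d L₀) = 1 − 0.812×1.629/(0.431×21.9) = 0.8599, so
t_c = ln(4.780 × 0.8599) / 1.629 = 1.413 / 1.629 = 0.8676 d.
L(t_c) = L₀ e^(−k_d t_c) = 21.9 × 0.6880 = 15.07 mg/L, and at the critical point k_a D_c = k_d L, so D_c = (0.431/2.06) × 15.07 = 3.152 mg/L.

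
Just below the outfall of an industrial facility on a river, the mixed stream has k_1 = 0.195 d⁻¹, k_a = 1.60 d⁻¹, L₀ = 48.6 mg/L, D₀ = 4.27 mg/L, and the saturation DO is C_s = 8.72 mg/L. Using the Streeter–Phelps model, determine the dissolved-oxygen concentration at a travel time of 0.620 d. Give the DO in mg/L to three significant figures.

k_1 L₀/(k_a−k_1) = 0.195×48.6/(1.60−0.195) = 9.477/1.405 = 6.745 mg/L.
e^(−k_1 t) = e^(−0.195×0.6200) = 0.8861; e^(−k_a t) = e^(−1.60×0.6200) = 0.3708.
D = 6.745 × (0.8861 − 0.3708) + 4.27 × 0.3708 = 3.476 + 1.583 = 5.059 mg/L.
DO = C_s − D = 8.72 − 5.059 = 3.661 mg/L.

DO ≈ 3.66 mg/L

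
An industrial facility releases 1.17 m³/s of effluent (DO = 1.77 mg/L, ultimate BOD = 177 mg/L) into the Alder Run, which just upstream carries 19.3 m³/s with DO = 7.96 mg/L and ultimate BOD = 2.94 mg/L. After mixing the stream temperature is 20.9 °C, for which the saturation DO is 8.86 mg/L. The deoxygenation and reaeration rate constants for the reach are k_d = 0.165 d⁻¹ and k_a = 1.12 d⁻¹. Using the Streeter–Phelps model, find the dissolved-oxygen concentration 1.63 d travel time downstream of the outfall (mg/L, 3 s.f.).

Mixed DO = (19.3×7.96 + 1.17×1.77)/(19.3+1.17) = 155.7/20.47 = 7.606 mg/L.
Mixed L₀ = (19.3×2.94 + 1.17×177)/(20.47) = 263.8/20.47 = 12.89 mg/L.
Initial deficit D₀ = C_s − DO₀ = 8.86 − 7.606 = 1.254 mg/L.
D(1.63) = [0.165×12.89/(1.12−0.165)](e^(−0.165×1.63) − e^(−1.12×1.63)) + 1.254 e^(−1.12×1.63)
= 2.227 × (0.7642 − 0.1611) + 1.254 × 0.1611 = 1.545 mg/L.
DO = 8.86 − 1.545 = 7.315 mg/L.

DO ≈ 7.32 mg/L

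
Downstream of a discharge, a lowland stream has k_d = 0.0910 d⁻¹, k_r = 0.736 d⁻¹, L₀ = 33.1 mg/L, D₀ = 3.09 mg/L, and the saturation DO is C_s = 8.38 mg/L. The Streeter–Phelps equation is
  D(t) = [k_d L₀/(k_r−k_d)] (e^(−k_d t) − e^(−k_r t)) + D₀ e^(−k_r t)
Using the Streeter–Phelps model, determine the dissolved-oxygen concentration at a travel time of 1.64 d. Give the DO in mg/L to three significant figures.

DO ≈ 4.83 mg/L

k_d L₀/(k_r−k_d) = 0.0910×33.1/(0.736−0.0910) = 3.012/0.6450 = 4.670 mg/L.
e^(−k_d t) = e^(−0.0910×1.640) = 0.8614; e^(−k_r t) = e^(−0.736×1.640) = 0.2991.
D = 4.670 × (0.8614 − 0.2991) + 3.09 × 0.2991 = 2.626 + 0.9242 = 3.550 mg/L.
DO = C_s − D = 8.38 − 3.550 = 4.830 mg/L.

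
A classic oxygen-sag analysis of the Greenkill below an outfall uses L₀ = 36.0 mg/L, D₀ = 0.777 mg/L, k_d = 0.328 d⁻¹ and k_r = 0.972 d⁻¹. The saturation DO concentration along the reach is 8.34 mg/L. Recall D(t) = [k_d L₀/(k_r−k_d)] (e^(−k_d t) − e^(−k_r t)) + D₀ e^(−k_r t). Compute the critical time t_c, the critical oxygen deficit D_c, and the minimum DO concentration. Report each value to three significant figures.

t_c ≈ 1.62 d; D_c ≈ 7.14 mg/L; min DO ≈ 1.20 mg/L

With k_r/k_d = 2.963 and 1 − D₀(k_r−k_d)/(k_d L₀) = 0.9576,
t_c = ln(2.963 × 0.9576) / (0.972 − 0.328) = ln(2.838) / 0.6440 = 1.043/0.6440 = 1.620 d.
D_c = (k_d/k_r) L₀ e^(−k_d t_c) = (0.328/0.972) × 36.0 × e^(−0.328×1.620) = 0.3374 × 36.0 × 0.5879 = 7.142 mg/L.
Minimum DO = C_s − D_c = 8.34 − 7.142 = 1.198 mg/L.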